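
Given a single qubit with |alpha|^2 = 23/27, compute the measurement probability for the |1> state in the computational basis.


|alpha|^2 = 23/27 = 0.8519
|beta|^2 = 1 - 23/27 = 4/27 = 0.1481
P(|1>) = |beta|^2 = 0.1481

0.1481


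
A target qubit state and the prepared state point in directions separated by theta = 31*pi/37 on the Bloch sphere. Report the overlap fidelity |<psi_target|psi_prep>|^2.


For states separated by angle theta on Bloch sphere:
F = cos^2(theta/2)
theta = 31*pi/37 = 2.6321
theta/2 = 1.3161
cos(theta/2) = 0.2520
F = 0.0635

0.0635


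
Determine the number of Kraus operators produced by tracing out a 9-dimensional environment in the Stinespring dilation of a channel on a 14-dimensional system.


Tracing out the environment in an orthonormal basis {|i>_E} gives Kraus operators K_i = <i|_E U |0>_E.
Number of Kraus operators = dim(H_env) = d_env
= 9

9


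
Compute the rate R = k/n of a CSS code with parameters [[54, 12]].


Code rate R = k/n
= 12/54
= 0.2222

0.2222


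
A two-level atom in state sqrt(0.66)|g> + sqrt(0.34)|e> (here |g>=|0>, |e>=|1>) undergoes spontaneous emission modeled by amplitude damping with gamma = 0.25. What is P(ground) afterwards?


For amplitude damping with parameter gamma on state sqrt(a)|0> + sqrt(b)|1>:
alpha^2 = 0.66, beta^2 = 0.34
P(|0>) = alpha^2 + gamma * beta^2
= 0.66 + 0.25 * 0.34
= 0.66 + 0.0850
= 0.7450

0.7450


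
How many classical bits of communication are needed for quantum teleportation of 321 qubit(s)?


Quantum teleportation requires 2 classical bits per qubit teleported.
321 qubit(s) -> 2 * 321 = 642 classical bits

642


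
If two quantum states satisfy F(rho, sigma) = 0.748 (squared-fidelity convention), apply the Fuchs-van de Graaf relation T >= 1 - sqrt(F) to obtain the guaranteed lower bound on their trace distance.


Fuchs-van de Graaf (squared-fidelity convention): 1 - sqrt(F) <= T <= sqrt(1 - F).
Lower bound: T >= 1 - sqrt(F)
sqrt(F) = sqrt(0.748) = 0.8649
T >= 1 - 0.8649
T >= 0.1351

0.1351


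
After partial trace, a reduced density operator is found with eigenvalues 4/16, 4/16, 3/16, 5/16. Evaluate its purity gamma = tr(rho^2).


tr(rho^2) = sum of eigenvalues squared
= (4/16)^2 + (4/16)^2 + (3/16)^2 + (5/16)^2
= (16 + 16 + 9 + 25) / 256
= 66/256
= 0.2578

0.2578


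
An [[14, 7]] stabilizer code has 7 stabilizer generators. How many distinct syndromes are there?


Each stabilizer generator gives a binary (+1 or -1) measurement outcome.
With 7 independent generators:
Total syndromes = 2^7
= 128

128


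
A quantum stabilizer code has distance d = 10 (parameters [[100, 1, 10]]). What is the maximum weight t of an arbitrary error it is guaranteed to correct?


Code parameters: [[100, 1, 10]], distance d = 10.
Number of correctable errors = floor((d-1)/2)
= floor((10 - 1)/2)
= floor(9/2)
= 4

4


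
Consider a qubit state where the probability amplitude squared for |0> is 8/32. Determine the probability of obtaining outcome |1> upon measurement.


|alpha|^2 = 8/32 = 0.2500
|beta|^2 = 1 - 8/32 = 24/32 = 0.7500
P(|1>) = |beta|^2 = 0.7500

0.7500


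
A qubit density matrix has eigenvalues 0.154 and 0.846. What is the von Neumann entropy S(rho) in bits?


S = -p*log2(p) - (1-p)*log2(1-p)
p = 0.1540, 1-p = 0.8460
= -0.1540 * log2(0.1540) - 0.8460 * log2(0.8460)
= -(-0.4156) - (-0.2041)
= 0.6198

0.6198


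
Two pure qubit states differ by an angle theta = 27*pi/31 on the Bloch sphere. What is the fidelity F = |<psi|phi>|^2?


For states separated by angle theta on Bloch sphere:
F = cos^2(theta/2)
theta = 27*pi/31 = 2.7362
theta/2 = 1.3681
cos(theta/2) = 0.2013
F = 0.0405

0.0405


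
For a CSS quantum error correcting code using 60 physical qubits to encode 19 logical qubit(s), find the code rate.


Code rate R = k/n
= 19/60
= 0.3167

0.3167


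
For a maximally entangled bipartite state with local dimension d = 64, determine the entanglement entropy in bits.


For a maximally entangled state in d x d:
S = log2(d) = log2(64)
= 6.0000

6.0000


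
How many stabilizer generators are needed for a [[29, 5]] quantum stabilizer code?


For an [[n,k]] stabilizer code:
Number of stabilizer generators = n - k
= 29 - 5
= 24

24


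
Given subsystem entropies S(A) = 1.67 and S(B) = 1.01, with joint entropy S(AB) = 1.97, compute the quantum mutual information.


I(A:B) = S(A) + S(B) - S(AB)
= 1.67 + 1.01 - 1.97
= 0.7100

0.7100


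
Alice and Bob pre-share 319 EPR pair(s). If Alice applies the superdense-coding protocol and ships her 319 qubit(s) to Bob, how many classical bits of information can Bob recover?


Superdense coding allows 2 classical bits per shared entangled pair.
319 pair(s) -> 2 * 319 = 638 classical bits

638


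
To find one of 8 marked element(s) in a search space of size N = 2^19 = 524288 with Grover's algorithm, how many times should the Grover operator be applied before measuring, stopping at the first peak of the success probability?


After j Grover iterations the success probability is P(j) = sin^2((2j+1)*theta), where sin(theta) = sqrt(k/N).
N = 2^19 = 524288, k = 8
sin(theta) = sqrt(k/N) = 0.00390625
theta = arcsin(sqrt(k/N)) = 0.003906259934 rad
P(j) reaches its first maximum when (2j+1)*theta is as close as possible to pi/2, i.e. j = round(pi/(4*theta) - 1/2).
pi/(4*theta) - 1/2 = 200.5614
(For comparison, the common estimate pi/4 * sqrt(N/k) = 201.0619; the exact maximiser is used here.)
Optimal iterations = 201

201


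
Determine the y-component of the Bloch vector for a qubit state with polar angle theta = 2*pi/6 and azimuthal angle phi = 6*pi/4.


theta = 1.0472, phi = 4.7124
r_y = sin(theta)*sin(phi) = 0.8660 * -1.0000
r_y = -0.8660

-0.8660


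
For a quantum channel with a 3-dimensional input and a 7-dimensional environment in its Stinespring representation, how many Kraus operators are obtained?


Tracing out the environment in an orthonormal basis {|i>_E} gives Kraus operators K_i = <i|_E U |0>_E.
Number of Kraus operators = dim(H_env) = d_env
= 7

7


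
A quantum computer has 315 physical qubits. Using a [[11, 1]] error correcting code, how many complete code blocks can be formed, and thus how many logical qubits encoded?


Each code block uses 11 physical qubits for 1 logical qubit(s).
Number of complete blocks = floor(315 / 11) = 28
Logical qubits = 28 * 1
= 28

28


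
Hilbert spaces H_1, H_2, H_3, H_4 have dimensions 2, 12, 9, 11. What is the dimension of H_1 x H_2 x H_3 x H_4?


dim(H_1 x H_2 x H_3 x H_4) = 2 * 12 * 9 * 11
= 24 * 9 * 11
= 216 * 11
= 2376

2376


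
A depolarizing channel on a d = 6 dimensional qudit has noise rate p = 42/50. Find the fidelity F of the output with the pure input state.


F = (1-p) + p/d
= (1 - 0.8400) + 0.8400/6
= 0.1600 + 0.1400
= 0.3000

0.3000


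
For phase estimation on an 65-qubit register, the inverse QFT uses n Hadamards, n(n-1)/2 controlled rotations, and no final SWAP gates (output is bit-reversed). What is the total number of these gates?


Hadamard gates: 65
Controlled rotations: n*(n-1)/2 = 65*64/2 = 2080
SWAP gates: 0 (omitted)
Total = 65 + 2080
= 2145

2145


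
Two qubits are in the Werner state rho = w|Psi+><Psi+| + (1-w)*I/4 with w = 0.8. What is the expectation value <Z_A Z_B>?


|Psi+> = (|01> + |10>)/sqrt(2)
For the pure Bell state, <Z_A Z_B> = -1 (Bell-state Pauli correlator).
The maximally-mixed part I/4 has tr(I/4 * P tensor P) = 0 for any traceless Pauli P.
So <Z_A Z_B>_rho = w * (-1) + (1 - w) * 0
= 0.8 * (-1)
= -0.8000

-0.8000


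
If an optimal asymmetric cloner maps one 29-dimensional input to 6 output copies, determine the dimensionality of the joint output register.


Output space = H^(tensor 6) where dim(H) = 29
dim = 29^6
= 841 (after 2 factors)
= 24389 (after 3 factors)
= 707281 (after 4 factors)
= 20511149 (after 5 factors)
= 594823321 (after 6 factors)
= 594823321

594823321


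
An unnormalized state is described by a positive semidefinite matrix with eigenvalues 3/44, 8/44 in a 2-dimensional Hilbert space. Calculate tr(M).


tr(M) = sum of eigenvalues
= 3/44 + 8/44
= 11/44
= 0.2500

0.2500


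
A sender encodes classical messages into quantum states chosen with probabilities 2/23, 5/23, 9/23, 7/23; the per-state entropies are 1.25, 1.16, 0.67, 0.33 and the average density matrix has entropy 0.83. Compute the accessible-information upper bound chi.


chi = S(rho) - sum_i p_i * S(rho_i)
Weighted entropy = 2/23 * 1.25 + 5/23 * 1.16 + 9/23 * 0.67 + 7/23 * 0.33
= 0.7235
chi = 0.83 - 0.7235
= 0.1065

0.1065


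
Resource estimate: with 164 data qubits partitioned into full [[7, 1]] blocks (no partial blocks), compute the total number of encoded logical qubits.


Each code block uses 7 physical qubits for 1 logical qubit(s).
Number of complete blocks = floor(164 / 7) = 23
Logical qubits = 23 * 1
= 23

23


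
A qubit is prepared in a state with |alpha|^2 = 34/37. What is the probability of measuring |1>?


|alpha|^2 = 34/37 = 0.9189
|beta|^2 = 1 - 34/37 = 3/37 = 0.0811
P(|1>) = |beta|^2 = 0.0811

0.0811


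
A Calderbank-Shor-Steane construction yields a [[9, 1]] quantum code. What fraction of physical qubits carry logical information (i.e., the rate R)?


Code rate R = k/n
= 1/9
= 0.1111

0.1111


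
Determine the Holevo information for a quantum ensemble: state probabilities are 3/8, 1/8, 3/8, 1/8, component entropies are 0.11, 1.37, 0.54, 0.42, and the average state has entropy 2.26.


chi = S(rho) - sum_i p_i * S(rho_i)
Weighted entropy = 3/8 * 0.11 + 1/8 * 1.37 + 3/8 * 0.54 + 1/8 * 0.42
= 0.4675
chi = 2.26 - 0.4675
= 1.7925

1.7925


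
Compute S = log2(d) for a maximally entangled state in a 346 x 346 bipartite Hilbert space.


For a maximally entangled state in d x d:
S = log2(d) = log2(346)
= 8.4346

8.4346


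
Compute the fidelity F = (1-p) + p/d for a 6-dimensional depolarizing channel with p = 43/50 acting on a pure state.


F = (1-p) + p/d
= (1 - 0.8600) + 0.8600/6
= 0.1400 + 0.1433
= 0.2833

0.2833


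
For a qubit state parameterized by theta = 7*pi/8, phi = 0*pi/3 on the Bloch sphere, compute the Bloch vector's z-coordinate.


theta = 2.7489, phi = 0.0000
r_z = cos(theta) = -0.9239

-0.9239


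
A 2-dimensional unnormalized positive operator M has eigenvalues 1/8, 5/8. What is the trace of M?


tr(M) = sum of eigenvalues
= 1/8 + 5/8
= 6/8
= 0.7500

0.7500


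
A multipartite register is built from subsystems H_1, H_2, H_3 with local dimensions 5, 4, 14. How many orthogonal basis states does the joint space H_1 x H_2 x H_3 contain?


dim(H_1 x H_2 x H_3) = 5 * 4 * 14
= 20 * 14
= 280

280


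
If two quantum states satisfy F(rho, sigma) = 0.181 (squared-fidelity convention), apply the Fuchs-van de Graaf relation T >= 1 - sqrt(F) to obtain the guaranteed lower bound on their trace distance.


Fuchs-van de Graaf (squared-fidelity convention): 1 - sqrt(F) <= T <= sqrt(1 - F).
Lower bound: T >= 1 - sqrt(F)
sqrt(F) = sqrt(0.181) = 0.4254
T >= 1 - 0.4254
T >= 0.5746

0.5746


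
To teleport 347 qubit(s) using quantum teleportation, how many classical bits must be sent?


Quantum teleportation requires 2 classical bits per qubit teleported.
347 qubit(s) -> 2 * 347 = 694 classical bits

694


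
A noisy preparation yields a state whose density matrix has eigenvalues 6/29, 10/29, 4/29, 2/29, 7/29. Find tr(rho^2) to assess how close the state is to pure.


tr(rho^2) = sum of eigenvalues squared
= (6/29)^2 + (10/29)^2 + (4/29)^2 + (2/29)^2 + (7/29)^2
= (36 + 100 + 16 + 4 + 49) / 841
= 205/841
= 0.2438

0.2438


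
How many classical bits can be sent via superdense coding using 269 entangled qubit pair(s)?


Superdense coding allows 2 classical bits per shared entangled pair.
269 pair(s) -> 2 * 269 = 538 classical bits

538


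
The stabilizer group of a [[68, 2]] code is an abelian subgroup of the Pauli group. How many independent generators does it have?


For an [[n,k]] stabilizer code:
Number of stabilizer generators = n - k
= 68 - 2
= 66

66


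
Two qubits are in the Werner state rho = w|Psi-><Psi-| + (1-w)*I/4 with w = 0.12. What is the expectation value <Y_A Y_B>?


|Psi-> = (|01> - |10>)/sqrt(2)
For the pure Bell state, <Y_A Y_B> = -1 (Bell-state Pauli correlator).
The maximally-mixed part I/4 has tr(I/4 * P tensor P) = 0 for any traceless Pauli P.
So <Y_A Y_B>_rho = w * (-1) + (1 - w) * 0
= 0.12 * (-1)
= -0.1200

-0.1200


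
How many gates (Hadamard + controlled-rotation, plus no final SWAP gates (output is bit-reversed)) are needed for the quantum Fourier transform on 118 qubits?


Hadamard gates: 118
Controlled rotations: n*(n-1)/2 = 118*117/2 = 6903
SWAP gates: 0 (omitted)
Total = 118 + 6903
= 7021

7021


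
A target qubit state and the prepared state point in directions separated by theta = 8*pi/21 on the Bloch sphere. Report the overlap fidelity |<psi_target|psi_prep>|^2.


For states separated by angle theta on Bloch sphere:
F = cos^2(theta/2)
theta = 8*pi/21 = 1.1968
theta/2 = 0.5984
cos(theta/2) = 0.8262
F = 0.6827

0.6827


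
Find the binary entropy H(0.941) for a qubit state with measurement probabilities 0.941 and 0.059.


S = -p*log2(p) - (1-p)*log2(1-p)
p = 0.9410, 1-p = 0.0590
= -0.9410 * log2(0.9410) - 0.0590 * log2(0.0590)
= -(-0.0826) - (-0.2409)
= 0.3235

0.3235


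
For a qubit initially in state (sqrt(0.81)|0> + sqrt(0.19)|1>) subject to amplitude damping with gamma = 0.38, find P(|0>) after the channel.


For amplitude damping with parameter gamma on state sqrt(a)|0> + sqrt(b)|1>:
alpha^2 = 0.81, beta^2 = 0.19
P(|0>) = alpha^2 + gamma * beta^2
= 0.81 + 0.38 * 0.19
= 0.81 + 0.0722
= 0.8822

0.8822


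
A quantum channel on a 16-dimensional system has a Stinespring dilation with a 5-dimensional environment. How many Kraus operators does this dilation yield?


Tracing out the environment in an orthonormal basis {|i>_E} gives Kraus operators K_i = <i|_E U |0>_E.
Number of Kraus operators = dim(H_env) = d_env
= 5

5


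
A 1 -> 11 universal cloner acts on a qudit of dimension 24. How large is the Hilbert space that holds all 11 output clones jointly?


Output space = H^(tensor 11) where dim(H) = 24
dim = 24^11
= 576 (after 2 factors)
= 13824 (after 3 factors)
= 331776 (after 4 factors)
= 7962624 (after 5 factors)
= 191102976 (after 6 factors)
= 4586471424 (after 7 factors)
= 110075314176 (after 8 factors)
= 2641807540224 (after 9 factors)
= 63403380965376 (after 10 factors)
= 1521681143169024 (after 11 factors)
= 1521681143169024

1521681143169024


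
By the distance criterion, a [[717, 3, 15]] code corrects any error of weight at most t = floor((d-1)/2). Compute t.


Code parameters: [[717, 3, 15]], distance d = 15.
Number of correctable errors = floor((d-1)/2)
= floor((15 - 1)/2)
= floor(14/2)
= 7

7


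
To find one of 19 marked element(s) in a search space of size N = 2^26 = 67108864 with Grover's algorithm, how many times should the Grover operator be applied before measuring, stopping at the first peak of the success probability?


After j Grover iterations the success probability is P(j) = sin^2((2j+1)*theta), where sin(theta) = sqrt(k/N).
N = 2^26 = 67108864, k = 19
sin(theta) = sqrt(k/N) = 0.0005320921562
theta = arcsin(sqrt(k/N)) = 0.0005320921813 rad
P(j) reaches its first maximum when (2j+1)*theta is as close as possible to pi/2, i.e. j = round(pi/(4*theta) - 1/2).
pi/(4*theta) - 1/2 = 1475.5566
(For comparison, the common estimate pi/4 * sqrt(N/k) = 1476.0566; the exact maximiser is used here.)
Optimal iterations = 1476

1476


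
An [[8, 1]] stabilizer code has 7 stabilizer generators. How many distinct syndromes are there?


Each stabilizer generator gives a binary (+1 or -1) measurement outcome.
With 7 independent generators:
Total syndromes = 2^7
= 128

128


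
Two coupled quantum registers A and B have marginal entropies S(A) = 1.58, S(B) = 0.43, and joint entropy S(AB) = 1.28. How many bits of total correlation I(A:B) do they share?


I(A:B) = S(A) + S(B) - S(AB)
= 1.58 + 0.43 - 1.28
= 0.7300

0.7300


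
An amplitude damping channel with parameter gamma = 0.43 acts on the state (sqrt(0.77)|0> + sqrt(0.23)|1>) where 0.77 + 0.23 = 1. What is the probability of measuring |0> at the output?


For amplitude damping with parameter gamma on state sqrt(a)|0> + sqrt(b)|1>:
alpha^2 = 0.77, beta^2 = 0.23
P(|0>) = alpha^2 + gamma * beta^2
= 0.77 + 0.43 * 0.23
= 0.77 + 0.0989
= 0.8689

0.8689


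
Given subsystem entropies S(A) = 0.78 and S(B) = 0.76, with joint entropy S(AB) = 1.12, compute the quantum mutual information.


I(A:B) = S(A) + S(B) - S(AB)
= 0.78 + 0.76 - 1.12
= 0.4200

0.4200


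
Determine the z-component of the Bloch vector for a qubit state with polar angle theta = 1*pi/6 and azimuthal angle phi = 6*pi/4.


theta = 0.5236, phi = 4.7124
r_z = cos(theta) = 0.8660

0.8660


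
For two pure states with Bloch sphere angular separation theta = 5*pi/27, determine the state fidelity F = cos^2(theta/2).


For states separated by angle theta on Bloch sphere:
F = cos^2(theta/2)
theta = 5*pi/27 = 0.5818
theta/2 = 0.2909
cos(theta/2) = 0.9580
F = 0.9177

0.9177


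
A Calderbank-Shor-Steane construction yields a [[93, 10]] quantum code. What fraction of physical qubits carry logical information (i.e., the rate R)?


Code rate R = k/n
= 10/93
= 0.1075

0.1075


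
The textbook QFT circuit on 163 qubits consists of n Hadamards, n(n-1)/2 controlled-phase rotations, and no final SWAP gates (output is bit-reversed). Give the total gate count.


Hadamard gates: 163
Controlled rotations: n*(n-1)/2 = 163*162/2 = 13203
SWAP gates: 0 (omitted)
Total = 163 + 13203
= 13366

13366


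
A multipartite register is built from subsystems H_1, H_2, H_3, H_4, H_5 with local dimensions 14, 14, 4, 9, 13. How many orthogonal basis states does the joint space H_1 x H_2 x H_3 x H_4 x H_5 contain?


dim(H_1 x H_2 x H_3 x H_4 x H_5) = 14 * 14 * 4 * 9 * 13
= 196 * 4 * 9 * 13
= 784 * 9 * 13
= 7056 * 13
= 91728

91728


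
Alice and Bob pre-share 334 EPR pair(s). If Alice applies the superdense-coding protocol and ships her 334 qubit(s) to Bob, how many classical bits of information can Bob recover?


Superdense coding allows 2 classical bits per shared entangled pair.
334 pair(s) -> 2 * 334 = 668 classical bits

668


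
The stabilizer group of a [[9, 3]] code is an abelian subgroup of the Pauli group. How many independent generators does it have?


For an [[n,k]] stabilizer code:
Number of stabilizer generators = n - k
= 9 - 3
= 6

6


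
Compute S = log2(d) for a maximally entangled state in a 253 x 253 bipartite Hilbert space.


For a maximally entangled state in d x d:
S = log2(d) = log2(253)
= 7.9830

7.9830


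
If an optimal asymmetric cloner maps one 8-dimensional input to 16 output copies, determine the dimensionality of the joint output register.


Output space = H^(tensor 16) where dim(H) = 8
dim = 8^16
= 64 (after 2 factors)
= 512 (after 3 factors)
= 4096 (after 4 factors)
= 32768 (after 5 factors)
= 262144 (after 6 factors)
= 2097152 (after 7 factors)
= 16777216 (after 8 factors)
= 134217728 (after 9 factors)
= 1073741824 (after 10 factors)
= 8589934592 (after 11 factors)
= 68719476736 (after 12 factors)
= 549755813888 (after 13 factors)
= 4398046511104 (after 14 factors)
= 35184372088832 (after 15 factors)
= 281474976710656 (after 16 factors)
= 281474976710656

281474976710656


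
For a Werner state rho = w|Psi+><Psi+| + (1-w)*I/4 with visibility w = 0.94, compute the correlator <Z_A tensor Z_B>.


|Psi+> = (|01> + |10>)/sqrt(2)
For the pure Bell state, <Z_A Z_B> = -1 (Bell-state Pauli correlator).
The maximally-mixed part I/4 has tr(I/4 * P tensor P) = 0 for any traceless Pauli P.
So <Z_A Z_B>_rho = w * (-1) + (1 - w) * 0
= 0.94 * (-1)
= -0.9400

-0.9400


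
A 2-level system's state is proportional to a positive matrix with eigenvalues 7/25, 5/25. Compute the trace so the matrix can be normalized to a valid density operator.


tr(M) = sum of eigenvalues
= 7/25 + 5/25
= 12/25
= 0.4800

0.4800


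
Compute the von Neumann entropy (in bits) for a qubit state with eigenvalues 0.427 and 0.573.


S = -p*log2(p) - (1-p)*log2(1-p)
p = 0.4270, 1-p = 0.5730
= -0.4270 * log2(0.4270) - 0.5730 * log2(0.5730)
= -(-0.5242) - (-0.4603)
= 0.9846

0.9846


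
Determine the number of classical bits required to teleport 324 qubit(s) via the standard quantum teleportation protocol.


Quantum teleportation requires 2 classical bits per qubit teleported.
324 qubit(s) -> 2 * 324 = 648 classical bits

648


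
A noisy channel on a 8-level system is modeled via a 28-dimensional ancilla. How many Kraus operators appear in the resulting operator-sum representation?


Tracing out the environment in an orthonormal basis {|i>_E} gives Kraus operators K_i = <i|_E U |0>_E.
Number of Kraus operators = dim(H_env) = d_env
= 28

28


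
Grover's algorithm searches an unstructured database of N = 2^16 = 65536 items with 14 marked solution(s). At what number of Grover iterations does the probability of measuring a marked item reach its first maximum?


After j Grover iterations the success probability is P(j) = sin^2((2j+1)*theta), where sin(theta) = sqrt(k/N).
N = 2^16 = 65536, k = 14
sin(theta) = sqrt(k/N) = 0.01461584917
theta = arcsin(sqrt(k/N)) = 0.0146163696 rad
P(j) reaches its first maximum when (2j+1)*theta is as close as possible to pi/2, i.e. j = round(pi/(4*theta) - 1/2).
pi/(4*theta) - 1/2 = 53.2341
(For comparison, the common estimate pi/4 * sqrt(N/k) = 53.7361; the exact maximiser is used here.)
Optimal iterations = 53

53


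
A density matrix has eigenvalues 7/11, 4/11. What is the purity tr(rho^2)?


tr(rho^2) = sum of eigenvalues squared
= (7/11)^2 + (4/11)^2
= (49 + 16) / 121
= 65/121
= 0.5372

0.5372


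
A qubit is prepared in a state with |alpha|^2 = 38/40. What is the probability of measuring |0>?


|alpha|^2 = 38/40 = 0.9500
|beta|^2 = 1 - 38/40 = 2/40 = 0.0500
P(|0>) = |alpha|^2 = 0.9500

0.9500


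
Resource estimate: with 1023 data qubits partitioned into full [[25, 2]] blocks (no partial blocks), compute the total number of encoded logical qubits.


Each code block uses 25 physical qubits for 2 logical qubit(s).
Number of complete blocks = floor(1023 / 25) = 40
Logical qubits = 40 * 2
= 80

80


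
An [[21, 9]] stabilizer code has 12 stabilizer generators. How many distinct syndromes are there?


Each stabilizer generator gives a binary (+1 or -1) measurement outcome.
With 12 independent generators:
Total syndromes = 2^12
= 4096

4096


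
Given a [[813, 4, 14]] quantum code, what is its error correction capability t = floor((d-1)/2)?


Code parameters: [[813, 4, 14]], distance d = 14.
Number of correctable errors = floor((d-1)/2)
= floor((14 - 1)/2)
= floor(13/2)
= 6

6


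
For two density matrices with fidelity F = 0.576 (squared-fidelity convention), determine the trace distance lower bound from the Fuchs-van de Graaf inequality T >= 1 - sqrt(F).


Fuchs-van de Graaf (squared-fidelity convention): 1 - sqrt(F) <= T <= sqrt(1 - F).
Lower bound: T >= 1 - sqrt(F)
sqrt(F) = sqrt(0.576) = 0.7589
T >= 1 - 0.7589
T >= 0.2411

0.2411


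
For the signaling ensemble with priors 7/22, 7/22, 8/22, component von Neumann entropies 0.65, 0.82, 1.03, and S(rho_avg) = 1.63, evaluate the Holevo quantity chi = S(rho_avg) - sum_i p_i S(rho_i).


chi = S(rho) - sum_i p_i * S(rho_i)
Weighted entropy = 7/22 * 0.65 + 7/22 * 0.82 + 8/22 * 1.03
= 0.8423
chi = 1.63 - 0.8423
= 0.7877

0.7877


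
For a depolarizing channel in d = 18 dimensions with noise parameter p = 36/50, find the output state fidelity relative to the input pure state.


F = (1-p) + p/d
= (1 - 0.7200) + 0.7200/18
= 0.2800 + 0.0400
= 0.3200

0.3200


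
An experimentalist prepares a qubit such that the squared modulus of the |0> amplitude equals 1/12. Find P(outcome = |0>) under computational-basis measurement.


|alpha|^2 = 1/12 = 0.0833
|beta|^2 = 1 - 1/12 = 11/12 = 0.9167
P(|0>) = |alpha|^2 = 0.0833

0.0833


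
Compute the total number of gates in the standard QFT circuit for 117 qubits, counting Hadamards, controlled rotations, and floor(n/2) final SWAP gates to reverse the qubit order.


Hadamard gates: 117
Controlled rotations: n*(n-1)/2 = 117*116/2 = 6786
SWAP gates: floor(n/2) = floor(117/2) = 58
Total = 117 + 6786 + 58
= 6961

6961


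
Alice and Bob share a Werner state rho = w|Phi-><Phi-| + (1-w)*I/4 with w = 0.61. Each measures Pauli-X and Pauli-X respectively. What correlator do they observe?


|Phi-> = (|00> - |11>)/sqrt(2)
For the pure Bell state, <X_A X_B> = -1 (Bell-state Pauli correlator).
The maximally-mixed part I/4 has tr(I/4 * P tensor P) = 0 for any traceless Pauli P.
So <X_A X_B>_rho = w * (-1) + (1 - w) * 0
= 0.61 * (-1)
= -0.6100

-0.6100


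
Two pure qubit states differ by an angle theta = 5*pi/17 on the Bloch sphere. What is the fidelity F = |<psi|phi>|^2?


For states separated by angle theta on Bloch sphere:
F = cos^2(theta/2)
theta = 5*pi/17 = 0.9240
theta/2 = 0.4620
cos(theta/2) = 0.8952
F = 0.8013

0.8013


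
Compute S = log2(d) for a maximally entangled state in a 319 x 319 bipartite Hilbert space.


For a maximally entangled state in d x d:
S = log2(d) = log2(319)
= 8.3174

8.3174


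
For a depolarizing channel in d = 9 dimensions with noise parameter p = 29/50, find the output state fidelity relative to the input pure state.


F = (1-p) + p/d
= (1 - 0.5800) + 0.5800/9
= 0.4200 + 0.0644
= 0.4844

0.4844


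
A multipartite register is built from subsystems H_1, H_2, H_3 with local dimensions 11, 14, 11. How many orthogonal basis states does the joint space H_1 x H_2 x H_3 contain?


dim(H_1 x H_2 x H_3) = 11 * 14 * 11
= 154 * 11
= 1694

1694


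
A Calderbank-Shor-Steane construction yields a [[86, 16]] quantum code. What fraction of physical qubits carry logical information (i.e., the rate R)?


Code rate R = k/n
= 16/86
= 0.1860

0.1860


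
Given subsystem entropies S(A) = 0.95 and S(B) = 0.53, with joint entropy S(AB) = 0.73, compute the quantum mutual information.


I(A:B) = S(A) + S(B) - S(AB)
= 0.95 + 0.53 - 0.73
= 0.7500

0.7500


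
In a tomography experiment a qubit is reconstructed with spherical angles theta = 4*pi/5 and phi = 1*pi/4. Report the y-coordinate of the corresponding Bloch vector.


theta = 2.5133, phi = 0.7854
r_y = sin(theta)*sin(phi) = 0.5878 * 0.7071
r_y = 0.4156

0.4156


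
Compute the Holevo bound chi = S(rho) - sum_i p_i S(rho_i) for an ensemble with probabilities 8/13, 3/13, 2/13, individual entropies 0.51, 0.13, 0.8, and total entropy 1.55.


chi = S(rho) - sum_i p_i * S(rho_i)
Weighted entropy = 8/13 * 0.51 + 3/13 * 0.13 + 2/13 * 0.8
= 0.4669
chi = 1.55 - 0.4669
= 1.0831

1.0831


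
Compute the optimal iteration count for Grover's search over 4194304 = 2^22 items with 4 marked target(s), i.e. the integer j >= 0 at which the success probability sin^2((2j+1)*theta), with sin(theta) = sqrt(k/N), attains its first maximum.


After j Grover iterations the success probability is P(j) = sin^2((2j+1)*theta), where sin(theta) = sqrt(k/N).
N = 2^22 = 4194304, k = 4
sin(theta) = sqrt(k/N) = 0.0009765625
theta = arcsin(sqrt(k/N)) = 0.0009765626552 rad
P(j) reaches its first maximum when (2j+1)*theta is as close as possible to pi/2, i.e. j = round(pi/(4*theta) - 1/2).
pi/(4*theta) - 1/2 = 803.7476
(For comparison, the common estimate pi/4 * sqrt(N/k) = 804.2477; the exact maximiser is used here.)
Optimal iterations = 804

804


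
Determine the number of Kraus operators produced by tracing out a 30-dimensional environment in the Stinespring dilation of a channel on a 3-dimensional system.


Tracing out the environment in an orthonormal basis {|i>_E} gives Kraus operators K_i = <i|_E U |0>_E.
Number of Kraus operators = dim(H_env) = d_env
= 30

30


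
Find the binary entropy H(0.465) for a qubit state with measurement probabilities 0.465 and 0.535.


S = -p*log2(p) - (1-p)*log2(1-p)
p = 0.4650, 1-p = 0.5350
= -0.4650 * log2(0.4650) - 0.5350 * log2(0.5350)
= -(-0.5137) - (-0.4828)
= 0.9965

0.9965


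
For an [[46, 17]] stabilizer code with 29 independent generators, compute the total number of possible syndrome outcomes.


Each stabilizer generator gives a binary (+1 or -1) measurement outcome.
With 29 independent generators:
Total syndromes = 2^29
= 536870912

536870912


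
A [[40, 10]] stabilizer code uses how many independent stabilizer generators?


For an [[n,k]] stabilizer code:
Number of stabilizer generators = n - k
= 40 - 10
= 30

30


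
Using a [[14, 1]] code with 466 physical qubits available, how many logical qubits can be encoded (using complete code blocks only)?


Each code block uses 14 physical qubits for 1 logical qubit(s).
Number of complete blocks = floor(466 / 14) = 33
Logical qubits = 33 * 1
= 33

33


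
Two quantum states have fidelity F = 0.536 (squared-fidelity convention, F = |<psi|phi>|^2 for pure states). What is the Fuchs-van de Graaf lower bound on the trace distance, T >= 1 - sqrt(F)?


Fuchs-van de Graaf (squared-fidelity convention): 1 - sqrt(F) <= T <= sqrt(1 - F).
Lower bound: T >= 1 - sqrt(F)
sqrt(F) = sqrt(0.536) = 0.7321
T >= 1 - 0.7321
T >= 0.2679

0.2679


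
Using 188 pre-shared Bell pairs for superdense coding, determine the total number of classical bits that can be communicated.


Superdense coding allows 2 classical bits per shared entangled pair.
188 pair(s) -> 2 * 188 = 376 classical bits

376


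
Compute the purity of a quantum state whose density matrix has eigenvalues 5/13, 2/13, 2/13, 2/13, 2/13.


tr(rho^2) = sum of eigenvalues squared
= (5/13)^2 + (2/13)^2 + (2/13)^2 + (2/13)^2 + (2/13)^2
= (25 + 4 + 4 + 4 + 4) / 169
= 41/169
= 0.2426

0.2426


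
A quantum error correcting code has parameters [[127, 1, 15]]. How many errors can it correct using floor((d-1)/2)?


Code parameters: [[127, 1, 15]], distance d = 15.
Number of correctable errors = floor((d-1)/2)
= floor((15 - 1)/2)
= floor(14/2)
= 7

7


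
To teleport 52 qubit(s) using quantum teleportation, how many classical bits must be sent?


Quantum teleportation requires 2 classical bits per qubit teleported.
52 qubit(s) -> 2 * 52 = 104 classical bits

104


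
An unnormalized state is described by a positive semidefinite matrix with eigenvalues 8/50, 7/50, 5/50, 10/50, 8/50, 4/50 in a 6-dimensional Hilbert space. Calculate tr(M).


tr(M) = sum of eigenvalues
= 8/50 + 7/50 + 5/50 + 10/50 + 8/50 + 4/50
= 42/50
= 0.8400

0.8400


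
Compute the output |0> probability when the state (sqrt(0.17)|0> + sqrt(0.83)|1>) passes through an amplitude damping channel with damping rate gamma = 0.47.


For amplitude damping with parameter gamma on state sqrt(a)|0> + sqrt(b)|1>:
alpha^2 = 0.17, beta^2 = 0.83
P(|0>) = alpha^2 + gamma * beta^2
= 0.17 + 0.47 * 0.83
= 0.17 + 0.3901
= 0.5601

0.5601


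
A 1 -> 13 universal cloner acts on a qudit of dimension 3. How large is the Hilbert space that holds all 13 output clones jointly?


Output space = H^(tensor 13) where dim(H) = 3
dim = 3^13
= 9 (after 2 factors)
= 27 (after 3 factors)
= 81 (after 4 factors)
= 243 (after 5 factors)
= 729 (after 6 factors)
= 2187 (after 7 factors)
= 6561 (after 8 factors)
= 19683 (after 9 factors)
= 59049 (after 10 factors)
= 177147 (after 11 factors)
= 531441 (after 12 factors)
= 1594323 (after 13 factors)
= 1594323

1594323


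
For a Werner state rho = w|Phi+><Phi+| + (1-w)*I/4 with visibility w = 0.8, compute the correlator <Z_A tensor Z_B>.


|Phi+> = (|00> + |11>)/sqrt(2)
For the pure Bell state, <Z_A Z_B> = +1 (Bell-state Pauli correlator).
The maximally-mixed part I/4 has tr(I/4 * P tensor P) = 0 for any traceless Pauli P.
So <Z_A Z_B>_rho = w * (+1) + (1 - w) * 0
= 0.8 * (+1)
= 0.8000

0.8000


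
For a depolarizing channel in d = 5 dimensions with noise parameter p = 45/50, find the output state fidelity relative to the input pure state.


F = (1-p) + p/d
= (1 - 0.9000) + 0.9000/5
= 0.1000 + 0.1800
= 0.2800

0.2800


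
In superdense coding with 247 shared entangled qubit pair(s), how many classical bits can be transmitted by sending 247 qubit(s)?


Superdense coding allows 2 classical bits per shared entangled pair.
247 pair(s) -> 2 * 247 = 494 classical bits

494


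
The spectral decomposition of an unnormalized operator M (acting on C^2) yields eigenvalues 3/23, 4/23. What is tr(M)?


tr(M) = sum of eigenvalues
= 3/23 + 4/23
= 7/23
= 0.3043

0.3043


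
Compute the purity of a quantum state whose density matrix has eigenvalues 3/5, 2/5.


tr(rho^2) = sum of eigenvalues squared
= (3/5)^2 + (2/5)^2
= (9 + 4) / 25
= 13/25
= 0.5200

0.5200


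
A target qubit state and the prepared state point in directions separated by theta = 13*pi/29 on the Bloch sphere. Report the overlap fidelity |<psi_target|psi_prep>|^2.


For states separated by angle theta on Bloch sphere:
F = cos^2(theta/2)
theta = 13*pi/29 = 1.4083
theta/2 = 0.7042
cos(theta/2) = 0.7622
F = 0.5809

0.5809


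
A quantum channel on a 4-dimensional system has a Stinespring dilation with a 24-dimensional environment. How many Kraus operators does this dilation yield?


Tracing out the environment in an orthonormal basis {|i>_E} gives Kraus operators K_i = <i|_E U |0>_E.
Number of Kraus operators = dim(H_env) = d_env
= 24

24


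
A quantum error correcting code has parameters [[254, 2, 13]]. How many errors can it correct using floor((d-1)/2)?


Code parameters: [[254, 2, 13]], distance d = 13.
Number of correctable errors = floor((d-1)/2)
= floor((13 - 1)/2)
= floor(12/2)
= 6

6


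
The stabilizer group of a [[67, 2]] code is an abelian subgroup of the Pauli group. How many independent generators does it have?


For an [[n,k]] stabilizer code:
Number of stabilizer generators = n - k
= 67 - 2
= 65

65


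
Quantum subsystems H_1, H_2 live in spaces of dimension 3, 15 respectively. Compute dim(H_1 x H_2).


dim(H_1 x H_2) = 3 * 15
= 45

45


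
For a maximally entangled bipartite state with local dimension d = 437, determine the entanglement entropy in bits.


For a maximally entangled state in d x d:
S = log2(d) = log2(437)
= 8.7715

8.7715


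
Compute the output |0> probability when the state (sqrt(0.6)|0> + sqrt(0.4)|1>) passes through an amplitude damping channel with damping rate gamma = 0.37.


For amplitude damping with parameter gamma on state sqrt(a)|0> + sqrt(b)|1>:
alpha^2 = 0.6, beta^2 = 0.4
P(|0>) = alpha^2 + gamma * beta^2
= 0.6 + 0.37 * 0.4
= 0.6 + 0.1480
= 0.7480

0.7480


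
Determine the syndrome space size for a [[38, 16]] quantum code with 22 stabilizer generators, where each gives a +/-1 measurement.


Each stabilizer generator gives a binary (+1 or -1) measurement outcome.
With 22 independent generators:
Total syndromes = 2^22
= 4194304

4194304


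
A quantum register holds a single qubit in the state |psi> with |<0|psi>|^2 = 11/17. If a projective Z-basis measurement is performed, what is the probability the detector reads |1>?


|alpha|^2 = 11/17 = 0.6471
|beta|^2 = 1 - 11/17 = 6/17 = 0.3529
P(|1>) = |beta|^2 = 0.3529

0.3529


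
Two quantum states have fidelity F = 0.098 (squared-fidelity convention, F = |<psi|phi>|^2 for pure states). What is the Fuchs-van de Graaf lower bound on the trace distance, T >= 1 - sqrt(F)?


Fuchs-van de Graaf (squared-fidelity convention): 1 - sqrt(F) <= T <= sqrt(1 - F).
Lower bound: T >= 1 - sqrt(F)
sqrt(F) = sqrt(0.098) = 0.3130
T >= 1 - 0.3130
T >= 0.6870

0.6870


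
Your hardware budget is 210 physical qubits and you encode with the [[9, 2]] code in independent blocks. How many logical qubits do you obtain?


Each code block uses 9 physical qubits for 2 logical qubit(s).
Number of complete blocks = floor(210 / 9) = 23
Logical qubits = 23 * 2
= 46

46


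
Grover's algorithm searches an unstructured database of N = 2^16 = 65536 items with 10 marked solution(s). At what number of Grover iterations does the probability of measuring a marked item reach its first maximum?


After j Grover iterations the success probability is P(j) = sin^2((2j+1)*theta), where sin(theta) = sqrt(k/N).
N = 2^16 = 65536, k = 10
sin(theta) = sqrt(k/N) = 0.01235264711
theta = arcsin(sqrt(k/N)) = 0.01235296128 rad
P(j) reaches its first maximum when (2j+1)*theta is as close as possible to pi/2, i.e. j = round(pi/(4*theta) - 1/2).
pi/(4*theta) - 1/2 = 63.0797
(For comparison, the common estimate pi/4 * sqrt(N/k) = 63.5814; the exact maximiser is used here.)
Optimal iterations = 63

63


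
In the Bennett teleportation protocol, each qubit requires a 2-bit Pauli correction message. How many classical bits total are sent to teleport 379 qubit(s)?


Quantum teleportation requires 2 classical bits per qubit teleported.
379 qubit(s) -> 2 * 379 = 758 classical bits

758


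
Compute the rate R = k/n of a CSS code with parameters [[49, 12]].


Code rate R = k/n
= 12/49
= 0.2449

0.2449


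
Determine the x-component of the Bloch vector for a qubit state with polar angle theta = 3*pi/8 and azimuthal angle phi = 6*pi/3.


theta = 1.1781, phi = 6.2832
r_x = sin(theta)*cos(phi) = 0.9239 * 1.0000
r_x = 0.9239

0.9239


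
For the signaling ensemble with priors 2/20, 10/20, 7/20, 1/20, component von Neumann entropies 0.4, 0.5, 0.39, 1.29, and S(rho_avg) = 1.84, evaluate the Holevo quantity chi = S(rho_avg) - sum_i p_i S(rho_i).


chi = S(rho) - sum_i p_i * S(rho_i)
Weighted entropy = 2/20 * 0.4 + 10/20 * 0.5 + 7/20 * 0.39 + 1/20 * 1.29
= 0.4910
chi = 1.84 - 0.4910
= 1.3490

1.3490


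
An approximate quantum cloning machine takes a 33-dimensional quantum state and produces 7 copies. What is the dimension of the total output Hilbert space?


Output space = H^(tensor 7) where dim(H) = 33
dim = 33^7
= 1089 (after 2 factors)
= 35937 (after 3 factors)
= 1185921 (after 4 factors)
= 39135393 (after 5 factors)
= 1291467969 (after 6 factors)
= 42618442977 (after 7 factors)
= 42618442977

42618442977


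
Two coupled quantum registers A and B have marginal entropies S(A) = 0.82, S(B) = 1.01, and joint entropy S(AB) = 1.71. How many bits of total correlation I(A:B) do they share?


I(A:B) = S(A) + S(B) - S(AB)
= 0.82 + 1.01 - 1.71
= 0.1200

0.1200


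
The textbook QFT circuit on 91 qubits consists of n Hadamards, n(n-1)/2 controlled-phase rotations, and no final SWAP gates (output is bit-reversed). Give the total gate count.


Hadamard gates: 91
Controlled rotations: n*(n-1)/2 = 91*90/2 = 4095
SWAP gates: 0 (omitted)
Total = 91 + 4095
= 4186

4186


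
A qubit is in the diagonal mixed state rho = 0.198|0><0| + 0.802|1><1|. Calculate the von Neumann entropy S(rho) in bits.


S = -p*log2(p) - (1-p)*log2(1-p)
p = 0.1980, 1-p = 0.8020
= -0.1980 * log2(0.1980) - 0.8020 * log2(0.8020)
= -(-0.4626) - (-0.2553)
= 0.7179

0.7179


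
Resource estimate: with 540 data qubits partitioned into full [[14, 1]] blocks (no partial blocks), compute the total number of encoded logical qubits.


Each code block uses 14 physical qubits for 1 logical qubit(s).
Number of complete blocks = floor(540 / 14) = 38
Logical qubits = 38 * 1
= 38

38


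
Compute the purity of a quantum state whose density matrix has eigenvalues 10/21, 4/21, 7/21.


tr(rho^2) = sum of eigenvalues squared
= (10/21)^2 + (4/21)^2 + (7/21)^2
= (100 + 16 + 49) / 441
= 165/441
= 0.3741

0.3741


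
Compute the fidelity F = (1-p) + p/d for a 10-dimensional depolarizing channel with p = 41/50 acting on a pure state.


F = (1-p) + p/d
= (1 - 0.8200) + 0.8200/10
= 0.1800 + 0.0820
= 0.2620

0.2620


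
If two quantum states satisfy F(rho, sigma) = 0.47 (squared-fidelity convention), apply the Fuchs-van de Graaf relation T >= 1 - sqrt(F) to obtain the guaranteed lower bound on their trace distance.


Fuchs-van de Graaf (squared-fidelity convention): 1 - sqrt(F) <= T <= sqrt(1 - F).
Lower bound: T >= 1 - sqrt(F)
sqrt(F) = sqrt(0.47) = 0.6856
T >= 1 - 0.6856
T >= 0.3144

0.3144
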